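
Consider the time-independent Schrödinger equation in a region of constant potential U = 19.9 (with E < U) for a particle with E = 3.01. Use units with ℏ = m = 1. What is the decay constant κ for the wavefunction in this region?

Since E < U the TISE in this region is ψ'' = κ²ψ with κ = √(2m(U − E))/ℏ.
κ = √(2 × 1 × 16.89) = 5.812.

κ = 5.81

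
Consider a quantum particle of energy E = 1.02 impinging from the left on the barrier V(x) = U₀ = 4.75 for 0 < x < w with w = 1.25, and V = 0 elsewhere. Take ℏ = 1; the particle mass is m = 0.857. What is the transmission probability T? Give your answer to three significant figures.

T = 0.00484

E < U₀: inside the barrier ψ ∝ e^{±κx} with κ = √(2m(U₀ − E))/ℏ = 2.528.
κw = 3.161, sinh(κw) = 11.77.
The exact tunnelling result is T⁻¹ = 1 + U₀² sinh²(κw) / [4E(U₀ − E)] = 206.4, so T = 0.00484.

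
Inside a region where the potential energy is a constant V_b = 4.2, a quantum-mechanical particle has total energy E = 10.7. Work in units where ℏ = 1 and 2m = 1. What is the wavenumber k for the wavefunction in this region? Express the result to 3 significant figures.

k = 2.55

With E > V_b the solution is oscillatory, ψ ∝ e^{±ikx} with k = √(2m(E − V_b))/ℏ.
k = √(2 × 0.5 × 6.5) = 2.550.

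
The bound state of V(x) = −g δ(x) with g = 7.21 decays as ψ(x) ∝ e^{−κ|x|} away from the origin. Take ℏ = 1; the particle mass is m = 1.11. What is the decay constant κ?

κ = 8.00

Integrate −(ℏ²/2m)ψ'' − gδ(x)ψ = Eψ from −ε to +ε: the ψ'' term gives ψ'(0⁺) − ψ'(0⁻) and the δ term gives −(2mg/ℏ²)ψ(0).
With ψ ∝ e^{−κ|x|} this yields −2κ = −2mg/ℏ², so κ = mg/ℏ² = 8.003.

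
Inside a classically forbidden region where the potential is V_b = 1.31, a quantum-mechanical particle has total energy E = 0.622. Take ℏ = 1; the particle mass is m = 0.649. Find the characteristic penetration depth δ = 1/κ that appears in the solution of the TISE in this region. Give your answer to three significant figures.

Since E < V_b the TISE in this region is ψ'' = κ²ψ with κ = √(2m(V_b − E))/ℏ.
κ = √(2 × 0.649 × 0.688) = 0.9450. The penetration depth is δ = 1/κ = 1.06.

δ = 1.06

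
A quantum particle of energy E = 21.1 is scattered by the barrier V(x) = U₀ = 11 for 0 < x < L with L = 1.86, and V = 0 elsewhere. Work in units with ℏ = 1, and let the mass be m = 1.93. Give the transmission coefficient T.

T = 0.914

E > U₀: inside the barrier k₂ = √(2m(E − U₀))/ℏ = 6.244, k₂L = 11.61.
Matching at both interfaces gives T⁻¹ = 1 + U₀² sin²(k₂L) / [4E(E − U₀)] = 1.094, hence T = 0.914.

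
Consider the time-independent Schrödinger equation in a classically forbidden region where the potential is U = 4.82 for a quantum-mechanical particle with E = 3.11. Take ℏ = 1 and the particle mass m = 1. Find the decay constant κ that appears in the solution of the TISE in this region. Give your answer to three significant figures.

Since E < U the TISE in this region is ψ'' = κ²ψ with κ = √(2m(U − E))/ℏ.
κ = √(2 × 1 × 1.71) = 1.849.

κ = 1.85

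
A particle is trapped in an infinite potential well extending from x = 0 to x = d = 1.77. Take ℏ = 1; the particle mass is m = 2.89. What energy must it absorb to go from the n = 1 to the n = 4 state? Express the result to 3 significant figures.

ΔE = 8.18

E_n = n²π²ℏ²/(2md²), so ΔE = (4² − 1²) π²ℏ²/(2md²).
ΔE = 15 × π² / (2 × 2.89 × 1.77²) = 8.176.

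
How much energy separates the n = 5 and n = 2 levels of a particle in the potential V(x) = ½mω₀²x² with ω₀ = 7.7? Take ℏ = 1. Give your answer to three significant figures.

E_n = ℏω₀(n + ½), so ΔE = (5 − 2) ℏω₀ = 3 × 7.7 = 23.10.

ΔE = 23.1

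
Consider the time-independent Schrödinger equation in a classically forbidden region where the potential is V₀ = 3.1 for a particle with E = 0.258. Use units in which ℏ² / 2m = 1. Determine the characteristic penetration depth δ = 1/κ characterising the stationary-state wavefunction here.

Since E < V₀ the TISE in this region is ψ'' = κ²ψ with κ = √(2m(V₀ − E))/ℏ.
κ = √(2 × 0.5 × 2.842) = 1.686. The penetration depth is δ = 1/κ = 0.593.

δ = 0.593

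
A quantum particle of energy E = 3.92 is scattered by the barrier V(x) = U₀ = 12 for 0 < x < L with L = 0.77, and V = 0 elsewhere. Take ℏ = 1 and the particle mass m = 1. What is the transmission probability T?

T = 0.00719

E < U₀: inside the barrier ψ ∝ e^{±κx} with κ = √(2m(U₀ − E))/ℏ = 4.020.
κL = 3.095, sinh(κL) = 11.02.
Matching ψ, ψ′ at both faces gives T = [1 + U₀² sinh²(κL) / (4E(U₀ − E))]⁻¹ = 1/139.2 = 0.00719.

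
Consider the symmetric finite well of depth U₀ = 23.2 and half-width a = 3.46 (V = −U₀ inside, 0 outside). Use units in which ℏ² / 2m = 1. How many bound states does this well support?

N = 11

The dimensionless depth is z₀ = a√(2mU₀)/ℏ = 3.46 × √(23.20) = 16.67.
The even/odd transcendental equations gain one root per π/2 in z₀, giving N = 1 + ⌊2z₀/π⌋ = 1 + ⌊10.61⌋ = 11.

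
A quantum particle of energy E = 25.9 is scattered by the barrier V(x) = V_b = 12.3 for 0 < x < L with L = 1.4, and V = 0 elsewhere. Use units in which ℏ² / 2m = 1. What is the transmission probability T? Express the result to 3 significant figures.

Above the barrier the interior wavenumber is k₂ = √(2m(E − V_b))/ℏ = 3.688, giving phase k₂L = 5.163.
T = [1 + V_b² sin²(k₂L) / (4E(E − V_b))]⁻¹ = 1/1.087 = 0.920.

T = 0.920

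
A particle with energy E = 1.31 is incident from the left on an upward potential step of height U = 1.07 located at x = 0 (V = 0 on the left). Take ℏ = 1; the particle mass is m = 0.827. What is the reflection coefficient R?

R = 0.160

On each side the TISE gives plane waves with k = √(2m(E − V))/ℏ: k₁ = √(2·0.827·1.31) = 1.472, k₂ = √(2·0.827·0.24) = 0.6300.
Continuity of ψ and ψ′ at the step yields the reflection amplitude r = (k₁ − k₂)/(k₁ + k₂) = 0.4005; thus R = |r|² = 0.1604, T = 0.8396.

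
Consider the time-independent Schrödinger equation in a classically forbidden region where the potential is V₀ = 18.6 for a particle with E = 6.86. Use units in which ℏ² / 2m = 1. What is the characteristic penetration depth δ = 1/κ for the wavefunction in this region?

δ = 0.292

Since E < V₀ the TISE in this region is ψ'' = κ²ψ with κ = √(2m(V₀ − E))/ℏ.
κ = √(2 × 0.5 × 11.74) = 3.426. The penetration depth is δ = 1/κ = 0.292.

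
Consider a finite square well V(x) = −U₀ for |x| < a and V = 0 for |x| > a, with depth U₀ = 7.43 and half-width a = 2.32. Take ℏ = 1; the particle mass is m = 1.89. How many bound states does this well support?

N = 8

The dimensionless depth is z₀ = a√(2mU₀)/ℏ = 2.32 × √(28.09) = 12.29.
A new bound state (alternating even/odd) appears each time z₀ passes a multiple of π/2, so N = ⌊2z₀/π⌋ + 1 = ⌊7.827⌋ + 1 = 8.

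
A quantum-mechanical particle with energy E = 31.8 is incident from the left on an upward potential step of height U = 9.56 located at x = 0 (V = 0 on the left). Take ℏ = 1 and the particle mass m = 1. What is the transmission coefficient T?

The wavenumbers are k₁ = √(2mE)/ℏ = 7.975 on the left and k₂ = √(2m(E − U))/ℏ = 6.669 on the right.
Continuity of ψ and ψ′ at the step yields the reflection amplitude r = (k₁ − k₂)/(k₁ + k₂) = 0.08916; thus R = |r|² = 0.007949, T = 0.9921.

T = 0.992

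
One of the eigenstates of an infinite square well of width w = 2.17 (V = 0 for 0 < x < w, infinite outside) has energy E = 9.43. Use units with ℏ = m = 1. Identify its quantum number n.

For an infinite well E_n = n²π²ℏ²/(2mw²), so n = (w/πℏ)√(2mE).
n = (2.17/π) × √(2 × 1 × 9.43) = 3.000 → n = 3.

n = 3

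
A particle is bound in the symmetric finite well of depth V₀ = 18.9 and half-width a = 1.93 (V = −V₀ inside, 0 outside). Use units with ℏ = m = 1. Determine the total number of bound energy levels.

N = 8

The dimensionless depth is z₀ = a√(2mV₀)/ℏ = 1.93 × √(37.80) = 11.87.
The even/odd transcendental equations gain one root per π/2 in z₀, giving N = 1 + ⌊2z₀/π⌋ = 1 + ⌊7.554⌋ = 8.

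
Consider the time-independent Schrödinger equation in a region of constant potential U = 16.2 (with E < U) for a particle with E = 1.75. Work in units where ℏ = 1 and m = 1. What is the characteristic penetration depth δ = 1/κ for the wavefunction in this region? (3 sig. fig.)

δ = 0.186

Since E < U the TISE in this region is ψ'' = κ²ψ with κ = √(2m(U − E))/ℏ.
κ = √(2 × 1 × 14.45) = 5.376. The penetration depth is δ = 1/κ = 0.186.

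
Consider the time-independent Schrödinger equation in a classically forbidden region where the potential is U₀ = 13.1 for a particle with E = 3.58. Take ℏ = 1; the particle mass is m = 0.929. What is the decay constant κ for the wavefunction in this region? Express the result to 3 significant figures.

κ = 4.21

Since E < U₀ the TISE in this region is ψ'' = κ²ψ with κ = √(2m(U₀ − E))/ℏ.
κ = √(2 × 0.929 × 9.52) = 4.206.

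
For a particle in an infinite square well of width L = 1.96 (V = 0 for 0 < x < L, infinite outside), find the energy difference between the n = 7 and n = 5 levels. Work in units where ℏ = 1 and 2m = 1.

ΔE = 61.7

E_n = n²π²ℏ²/(2mL²), so ΔE = (7² − 5²) π²ℏ²/(2mL²).
ΔE = 24 × π² / (2 × 0.5 × 1.96²) = 61.66.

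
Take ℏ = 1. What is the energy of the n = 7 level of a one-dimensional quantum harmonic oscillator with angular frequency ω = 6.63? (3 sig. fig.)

Using E_n = (n + ½)ℏω: E_7 = 7.5 × 6.63 = 49.73.

E = 49.7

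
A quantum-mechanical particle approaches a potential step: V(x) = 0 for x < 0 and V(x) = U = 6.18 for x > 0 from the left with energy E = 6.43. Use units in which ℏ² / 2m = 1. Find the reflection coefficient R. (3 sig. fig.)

R = 0.450

On each side the TISE gives plane waves with k = √(2m(E − V))/ℏ: k₁ = √(2·½·6.43) = 2.536, k₂ = √(2·½·0.25) = 0.5000.
Matching ψ and ψ′ at x = 0 gives r = (k₁ − k₂)/(k₁ + k₂), so R = r² = 0.4497 and T = 1 − R = 0.5503.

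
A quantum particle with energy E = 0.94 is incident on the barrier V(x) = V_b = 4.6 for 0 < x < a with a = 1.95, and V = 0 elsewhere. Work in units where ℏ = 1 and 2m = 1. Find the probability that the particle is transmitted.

E < V_b: inside the barrier ψ ∝ e^{±κx} with κ = √(2m(V_b − E))/ℏ = 1.913.
κa = 3.731, sinh(κa) = 20.84.
The exact tunnelling result is T⁻¹ = 1 + V_b² sinh²(κa) / [4E(V_b − E)] = 668.8, so T = 0.00150.

T = 0.00150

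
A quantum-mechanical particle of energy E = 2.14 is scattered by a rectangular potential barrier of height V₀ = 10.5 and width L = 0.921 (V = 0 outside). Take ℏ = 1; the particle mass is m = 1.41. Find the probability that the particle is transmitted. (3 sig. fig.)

T = 0.000339

Since E < V₀ the interior solution is evanescent with decay constant κ = √(2m(V₀ − E))/ℏ = 4.855.
κL = 4.472, sinh(κL) = 43.75.
The exact tunnelling result is T⁻¹ = 1 + V₀² sinh²(κL) / [4E(V₀ − E)] = 2950, so T = 0.000339.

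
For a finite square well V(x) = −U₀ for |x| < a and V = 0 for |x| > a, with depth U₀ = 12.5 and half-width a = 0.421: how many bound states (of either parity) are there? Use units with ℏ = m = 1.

Define the well-strength parameter z₀ = (a/ℏ)√(2mU₀) = 0.421 × √(2·1·12.5) = 2.105.
The even/odd transcendental equations gain one root per π/2 in z₀, giving N = 1 + ⌊2z₀/π⌋ = 1 + ⌊1.340⌋ = 2.

N = 2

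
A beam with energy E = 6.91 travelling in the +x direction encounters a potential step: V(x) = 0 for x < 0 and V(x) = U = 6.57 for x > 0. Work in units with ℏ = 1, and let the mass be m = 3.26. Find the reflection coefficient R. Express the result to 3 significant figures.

R = 0.406

The wavenumbers are k₁ = √(2mE)/ℏ = 6.712 on the left and k₂ = √(2m(E − U))/ℏ = 1.489 on the right.
Continuity of ψ and ψ′ at the step yields the reflection amplitude r = (k₁ − k₂)/(k₁ + k₂) = 0.6369; thus R = |r|² = 0.4056, T = 0.5944.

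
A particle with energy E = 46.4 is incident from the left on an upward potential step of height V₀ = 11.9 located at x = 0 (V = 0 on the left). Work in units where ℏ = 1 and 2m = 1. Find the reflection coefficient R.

R = 0.00547

On each side the TISE gives plane waves with k = √(2m(E − V))/ℏ: k₁ = √(2·½·46.4) = 6.812, k₂ = √(2·½·34.5) = 5.874.
Continuity of ψ and ψ′ at the step yields the reflection amplitude r = (k₁ − k₂)/(k₁ + k₂) = 0.07395; thus R = |r|² = 0.005469, T = 0.9945.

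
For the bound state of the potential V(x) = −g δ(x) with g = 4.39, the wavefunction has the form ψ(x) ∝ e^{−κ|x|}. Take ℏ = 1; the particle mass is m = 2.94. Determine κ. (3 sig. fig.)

Integrate −(ℏ²/2m)ψ'' − gδ(x)ψ = Eψ from −ε to +ε: the ψ'' term gives ψ'(0⁺) − ψ'(0⁻) and the δ term gives −(2mg/ℏ²)ψ(0).
With ψ ∝ e^{−κ|x|} this yields −2κ = −2mg/ℏ², so κ = mg/ℏ² = 12.91.

κ = 12.9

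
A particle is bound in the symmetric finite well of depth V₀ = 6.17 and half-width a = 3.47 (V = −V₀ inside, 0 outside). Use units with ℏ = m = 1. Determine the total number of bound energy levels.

The dimensionless depth is z₀ = a√(2mV₀)/ℏ = 3.47 × √(12.34) = 12.19.
A new bound state (alternating even/odd) appears each time z₀ passes a multiple of π/2, so N = ⌊2z₀/π⌋ + 1 = ⌊7.760⌋ + 1 = 8.

N = 8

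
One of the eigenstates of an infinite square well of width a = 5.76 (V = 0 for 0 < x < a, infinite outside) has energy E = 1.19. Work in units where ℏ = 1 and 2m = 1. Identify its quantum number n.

For an infinite well E_n = n²π²ℏ²/(2ma²), so n = (a/πℏ)√(2mE).
n = (5.76/π) × √(2 × 0.5 × 1.19) = 2.000 → n = 2.

n = 2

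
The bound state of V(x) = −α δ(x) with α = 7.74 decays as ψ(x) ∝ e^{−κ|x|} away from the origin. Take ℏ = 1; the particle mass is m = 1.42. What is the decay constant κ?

Integrate −(ℏ²/2m)ψ'' − αδ(x)ψ = Eψ from −ε to +ε: the ψ'' term gives ψ'(0⁺) − ψ'(0⁻) and the δ term gives −(2mα/ℏ²)ψ(0).
With ψ ∝ e^{−κ|x|} this yields −2κ = −2mα/ℏ², so κ = mα/ℏ² = 10.99.

κ = 11.0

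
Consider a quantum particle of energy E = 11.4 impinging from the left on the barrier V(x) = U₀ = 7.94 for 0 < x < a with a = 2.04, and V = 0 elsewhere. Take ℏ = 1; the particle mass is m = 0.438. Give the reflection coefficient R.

E > U₀: inside the barrier k₂ = √(2m(E − U₀))/ℏ = 1.741, k₂a = 3.552.
T = [1 + U₀² sin²(k₂a) / (4E(E − U₀))]⁻¹ = 1/1.063 = 0.940.
R = 1 − T = 0.0597.

R = 0.0597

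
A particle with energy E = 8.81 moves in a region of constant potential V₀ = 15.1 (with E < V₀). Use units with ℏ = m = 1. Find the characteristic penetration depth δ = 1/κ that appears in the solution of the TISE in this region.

δ = 0.282

Since E < V₀ the TISE in this region is ψ'' = κ²ψ with κ = √(2m(V₀ − E))/ℏ.
κ = √(2 × 1 × 6.29) = 3.547. The penetration depth is δ = 1/κ = 0.282.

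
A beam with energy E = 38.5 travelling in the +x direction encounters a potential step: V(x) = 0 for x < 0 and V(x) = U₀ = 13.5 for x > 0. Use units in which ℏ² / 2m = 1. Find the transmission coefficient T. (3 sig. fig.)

On each side the TISE gives plane waves with k = √(2m(E − V))/ℏ: k₁ = √(2·½·38.5) = 6.205, k₂ = √(2·½·25) = 5.000.
Matching ψ and ψ′ at x = 0 gives r = (k₁ − k₂)/(k₁ + k₂), so R = r² = 0.01156 and T = 1 − R = 0.9884.

T = 0.988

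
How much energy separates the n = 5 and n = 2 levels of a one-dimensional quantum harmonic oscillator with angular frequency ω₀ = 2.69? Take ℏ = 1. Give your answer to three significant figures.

ΔE = 8.07

E_n = ℏω₀(n + ½), so ΔE = (5 − 2) ℏω₀ = 3 × 2.69 = 8.070.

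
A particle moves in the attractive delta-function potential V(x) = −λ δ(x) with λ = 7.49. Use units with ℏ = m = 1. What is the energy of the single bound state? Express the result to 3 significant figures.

E = -28.1

For x ≠ 0 the bound state is ψ ∝ e^{−κ|x|}; integrating the TISE across the delta gives the cusp condition 2κ = 2mλ/ℏ², so κ = 7.490.
Then E = −ℏ²κ²/(2m) = −mλ²/(2ℏ²) = -28.05.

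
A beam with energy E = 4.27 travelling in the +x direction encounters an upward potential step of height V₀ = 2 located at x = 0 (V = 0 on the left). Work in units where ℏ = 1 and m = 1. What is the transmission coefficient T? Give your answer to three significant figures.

T = 0.975

On each side the TISE gives plane waves with k = √(2m(E − V))/ℏ: k₁ = √(2·1·4.27) = 2.922, k₂ = √(2·1·2.27) = 2.131.
Matching ψ and ψ′ at x = 0 gives r = (k₁ − k₂)/(k₁ + k₂), so R = r² = 0.02454 and T = 1 − R = 0.9755.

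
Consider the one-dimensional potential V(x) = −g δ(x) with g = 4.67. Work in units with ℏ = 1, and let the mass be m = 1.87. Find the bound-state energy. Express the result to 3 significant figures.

For x ≠ 0 the bound state is ψ ∝ e^{−κ|x|}; integrating the TISE across the delta gives the cusp condition 2κ = 2mg/ℏ², so κ = 8.733.
Then E = −ℏ²κ²/(2m) = −mg²/(2ℏ²) = -20.39.

E = -20.4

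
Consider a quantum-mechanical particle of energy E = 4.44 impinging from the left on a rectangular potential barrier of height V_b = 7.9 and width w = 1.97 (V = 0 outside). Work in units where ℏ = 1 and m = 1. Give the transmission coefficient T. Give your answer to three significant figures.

E < V_b: inside the barrier ψ ∝ e^{±κx} with κ = √(2m(V_b − E))/ℏ = 2.631.
κw = 5.182, sinh(κw) = 89.04.
Matching ψ, ψ′ at both faces gives T = [1 + V_b² sinh²(κw) / (4E(V_b − E))]⁻¹ = 1/8053 = 0.000124.

T = 0.000124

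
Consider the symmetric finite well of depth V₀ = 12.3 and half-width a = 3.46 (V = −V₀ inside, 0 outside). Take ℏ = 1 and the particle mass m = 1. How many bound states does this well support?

The dimensionless depth is z₀ = a√(2mV₀)/ℏ = 3.46 × √(24.60) = 17.16.
A new bound state (alternating even/odd) appears each time z₀ passes a multiple of π/2, so N = ⌊2z₀/π⌋ + 1 = ⌊10.93⌋ + 1 = 11.

N = 11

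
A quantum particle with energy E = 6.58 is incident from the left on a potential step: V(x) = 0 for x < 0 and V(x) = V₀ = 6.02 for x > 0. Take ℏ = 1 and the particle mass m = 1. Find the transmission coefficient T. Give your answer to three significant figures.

On each side the TISE gives plane waves with k = √(2m(E − V))/ℏ: k₁ = √(2·1·6.58) = 3.628, k₂ = √(2·1·0.56) = 1.058.
Matching ψ and ψ′ at x = 0 gives r = (k₁ − k₂)/(k₁ + k₂), so R = r² = 0.3006 and T = 1 − R = 0.6994.

T = 0.699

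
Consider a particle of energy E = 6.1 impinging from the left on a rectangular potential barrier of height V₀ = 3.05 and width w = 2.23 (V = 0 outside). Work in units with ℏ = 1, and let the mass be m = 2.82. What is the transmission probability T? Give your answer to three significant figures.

T = 0.996

Above the barrier the interior wavenumber is k₂ = √(2m(E − V₀))/ℏ = 4.148, giving phase k₂w = 9.249.
Matching at both interfaces gives T⁻¹ = 1 + V₀² sin²(k₂w) / [4E(E − V₀)] = 1.004, hence T = 0.996.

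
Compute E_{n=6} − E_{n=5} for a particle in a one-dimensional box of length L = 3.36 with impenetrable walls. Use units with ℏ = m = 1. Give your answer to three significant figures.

E_n = n²π²ℏ²/(2mL²), so ΔE = (6² − 5²) π²ℏ²/(2mL²).
ΔE = 11 × π² / (2 × 1 × 3.36²) = 4.808.

ΔE = 4.81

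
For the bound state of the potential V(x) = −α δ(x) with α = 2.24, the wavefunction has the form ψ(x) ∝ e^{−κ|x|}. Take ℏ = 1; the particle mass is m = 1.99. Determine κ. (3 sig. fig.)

Integrating the TISE across x = 0 gives the cusp condition ψ'(0⁺) − ψ'(0⁻) = −(2mα/ℏ²)ψ(0).
With ψ ∝ e^{−κ|x|} this yields −2κ = −2mα/ℏ², so κ = mα/ℏ² = 4.458.

κ = 4.46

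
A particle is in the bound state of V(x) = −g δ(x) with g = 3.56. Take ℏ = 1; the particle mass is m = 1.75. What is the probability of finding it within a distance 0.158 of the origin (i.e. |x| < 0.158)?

P = 0.860

The normalised bound state is ψ = √κ e^{−κ|x|} with κ = mg/ℏ² = 6.230.
P(|x| < d) = ∫_{−d}^{d} κ e^{−2κ|x|} dx = 1 − e^{−2κd} = 1 − e^{−1.969} = 0.8604.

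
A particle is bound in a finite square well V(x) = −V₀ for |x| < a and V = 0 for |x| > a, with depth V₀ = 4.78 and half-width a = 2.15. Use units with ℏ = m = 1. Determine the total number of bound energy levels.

The dimensionless depth is z₀ = a√(2mV₀)/ℏ = 2.15 × √(9.560) = 6.648.
A new bound state (alternating even/odd) appears each time z₀ passes a multiple of π/2, so N = ⌊2z₀/π⌋ + 1 = ⌊4.232⌋ + 1 = 5.

N = 5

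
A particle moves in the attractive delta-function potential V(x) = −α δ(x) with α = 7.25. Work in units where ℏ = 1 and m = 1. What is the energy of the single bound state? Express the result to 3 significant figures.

E = -26.3

For x ≠ 0 the bound state is ψ ∝ e^{−κ|x|}; integrating the TISE across the delta gives the cusp condition 2κ = 2mα/ℏ², so κ = 7.250.
Then E = −ℏ²κ²/(2m) = −mα²/(2ℏ²) = -26.28.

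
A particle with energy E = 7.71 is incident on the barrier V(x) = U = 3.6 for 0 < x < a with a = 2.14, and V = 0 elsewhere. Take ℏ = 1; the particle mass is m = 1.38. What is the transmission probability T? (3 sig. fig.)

Above the barrier the interior wavenumber is k₂ = √(2m(E − U))/ℏ = 3.368, giving phase k₂a = 7.208.
Matching at both interfaces gives T⁻¹ = 1 + U² sin²(k₂a) / [4E(E − U)] = 1.065, hence T = 0.939.

T = 0.939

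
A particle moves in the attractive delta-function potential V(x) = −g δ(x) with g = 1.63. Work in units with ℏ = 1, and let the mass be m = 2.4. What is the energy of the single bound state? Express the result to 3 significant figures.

For x ≠ 0 the bound state is ψ ∝ e^{−κ|x|}; integrating the TISE across the delta gives the cusp condition 2κ = 2mg/ℏ², so κ = 3.912.
Then E = −ℏ²κ²/(2m) = −mg²/(2ℏ²) = -3.188.

E = -3.19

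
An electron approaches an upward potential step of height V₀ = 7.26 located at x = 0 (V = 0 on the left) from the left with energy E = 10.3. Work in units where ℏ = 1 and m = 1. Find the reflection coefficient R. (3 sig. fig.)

On each side the TISE gives plane waves with k = √(2m(E − V))/ℏ: k₁ = √(2·1·10.3) = 4.539, k₂ = √(2·1·3.04) = 2.466.
Matching ψ and ψ′ at x = 0 gives r = (k₁ − k₂)/(k₁ + k₂), so R = r² = 0.08758 and T = 1 − R = 0.9124.

R = 0.0876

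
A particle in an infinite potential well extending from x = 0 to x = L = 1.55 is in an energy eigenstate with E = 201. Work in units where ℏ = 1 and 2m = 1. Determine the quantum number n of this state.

From E_n = n²π²ℏ²/(2mL²) invert to n = √(2mL²E)/(πℏ).
n = (1.55/π) × √(2 × 0.5 × 201) = 6.995 → n = 7.

n = 7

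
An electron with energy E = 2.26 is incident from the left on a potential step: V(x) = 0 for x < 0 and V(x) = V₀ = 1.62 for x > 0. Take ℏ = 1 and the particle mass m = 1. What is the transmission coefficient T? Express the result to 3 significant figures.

On each side the TISE gives plane waves with k = √(2m(E − V))/ℏ: k₁ = √(2·1·2.26) = 2.126, k₂ = √(2·1·0.64) = 1.131.
Continuity of ψ and ψ′ at the step yields the reflection amplitude r = (k₁ − k₂)/(k₁ + k₂) = 0.3054; thus R = |r|² = 0.09324, T = 0.9068.

T = 0.907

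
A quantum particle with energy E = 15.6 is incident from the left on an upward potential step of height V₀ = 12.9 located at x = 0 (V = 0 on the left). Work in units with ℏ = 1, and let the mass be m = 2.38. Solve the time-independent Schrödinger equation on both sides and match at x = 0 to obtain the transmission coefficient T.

On each side the TISE gives plane waves with k = √(2m(E − V))/ℏ: k₁ = √(2·2.38·15.6) = 8.617, k₂ = √(2·2.38·2.7) = 3.585.
Matching ψ and ψ′ at x = 0 gives r = (k₁ − k₂)/(k₁ + k₂), so R = r² = 0.1701 and T = 1 − R = 0.8299.

T = 0.830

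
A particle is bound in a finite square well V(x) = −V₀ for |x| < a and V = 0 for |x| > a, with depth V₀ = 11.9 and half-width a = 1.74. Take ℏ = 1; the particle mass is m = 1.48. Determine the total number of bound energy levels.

The dimensionless depth is z₀ = a√(2mV₀)/ℏ = 1.74 × √(35.22) = 10.33.
The even/odd transcendental equations gain one root per π/2 in z₀, giving N = 1 + ⌊2z₀/π⌋ = 1 + ⌊6.574⌋ = 7.

N = 7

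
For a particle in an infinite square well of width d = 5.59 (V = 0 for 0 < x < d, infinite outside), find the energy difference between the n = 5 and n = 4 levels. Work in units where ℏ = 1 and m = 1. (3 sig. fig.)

E_n = n²π²ℏ²/(2md²), so ΔE = (5² − 4²) π²ℏ²/(2md²).
ΔE = 9 × π² / (2 × 1 × 5.59²) = 1.421.

ΔE = 1.42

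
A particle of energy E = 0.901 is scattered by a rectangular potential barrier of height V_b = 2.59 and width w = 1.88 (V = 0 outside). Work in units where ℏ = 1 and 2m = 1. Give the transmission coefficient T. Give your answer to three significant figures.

T = 0.0271

Since E < V_b the interior solution is evanescent with decay constant κ = √(2m(V_b − E))/ℏ = 1.300.
κw = 2.443, sinh(κw) = 5.712.
The exact tunnelling result is T⁻¹ = 1 + V_b² sinh²(κw) / [4E(V_b − E)] = 36.95, so T = 0.0271.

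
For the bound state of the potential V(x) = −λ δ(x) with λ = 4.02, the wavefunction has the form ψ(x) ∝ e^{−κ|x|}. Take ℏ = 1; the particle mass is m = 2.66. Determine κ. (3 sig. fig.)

κ = 10.7

Integrating the TISE across x = 0 gives the cusp condition ψ'(0⁺) − ψ'(0⁻) = −(2mλ/ℏ²)ψ(0).
With ψ ∝ e^{−κ|x|} this yields −2κ = −2mλ/ℏ², so κ = mλ/ℏ² = 10.69.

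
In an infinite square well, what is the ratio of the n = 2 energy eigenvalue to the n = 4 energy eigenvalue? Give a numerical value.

Since E_n ∝ n², the ratio is (2/4)² = 0.25.

0.25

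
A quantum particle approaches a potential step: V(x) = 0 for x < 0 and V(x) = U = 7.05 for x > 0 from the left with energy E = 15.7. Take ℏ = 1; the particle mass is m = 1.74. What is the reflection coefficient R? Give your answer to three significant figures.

The wavenumbers are k₁ = √(2mE)/ℏ = 7.392 on the left and k₂ = √(2m(E − U))/ℏ = 5.487 on the right.
Matching ψ and ψ′ at x = 0 gives r = (k₁ − k₂)/(k₁ + k₂), so R = r² = 0.02188 and T = 1 − R = 0.9781.

R = 0.0219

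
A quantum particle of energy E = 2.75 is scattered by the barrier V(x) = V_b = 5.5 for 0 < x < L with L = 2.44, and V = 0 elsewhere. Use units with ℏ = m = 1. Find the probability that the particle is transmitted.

Since E < V_b the interior solution is evanescent with decay constant κ = √(2m(V_b − E))/ℏ = 2.345.
κL = 5.722, sinh(κL) = 152.8.
Matching ψ, ψ′ at both faces gives T = [1 + V_b² sinh²(κL) / (4E(V_b − E))]⁻¹ = 1/23350 = 0.0000428.

T = 0.0000428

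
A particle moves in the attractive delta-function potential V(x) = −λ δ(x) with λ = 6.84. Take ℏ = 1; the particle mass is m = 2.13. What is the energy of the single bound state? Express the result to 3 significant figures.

E = -49.8

The bound state is ψ(x) = √κ e^{−κ|x|}. The derivative jump ψ'(0⁺) − ψ'(0⁻) = −(2mλ/ℏ²)ψ(0) fixes κ = mλ/ℏ² = 14.57.
Then E = −ℏ²κ²/(2m) = −mλ²/(2ℏ²) = -49.83.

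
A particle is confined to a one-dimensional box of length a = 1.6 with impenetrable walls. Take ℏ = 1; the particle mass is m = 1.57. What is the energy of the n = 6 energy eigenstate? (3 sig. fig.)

E = 44.2

The infinite-well eigenfunctions ψ_n = √(2/a) sin(nπx/a) vanish at both walls, giving E_n = n²π²ℏ²/(2ma²).
E_6 = 6² × π² / (2 × 1.57 × 1.6²) = 44.20.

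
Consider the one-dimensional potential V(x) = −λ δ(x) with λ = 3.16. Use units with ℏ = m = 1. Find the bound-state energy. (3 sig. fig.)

E = -4.99

For x ≠ 0 the bound state is ψ ∝ e^{−κ|x|}; integrating the TISE across the delta gives the cusp condition 2κ = 2mλ/ℏ², so κ = 3.160.
Then E = −ℏ²κ²/(2m) = −mλ²/(2ℏ²) = -4.993.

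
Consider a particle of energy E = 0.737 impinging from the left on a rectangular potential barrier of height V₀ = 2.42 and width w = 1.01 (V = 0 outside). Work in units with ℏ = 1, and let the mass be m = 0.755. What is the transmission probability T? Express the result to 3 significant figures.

Since E < V₀ the interior solution is evanescent with decay constant κ = √(2m(V₀ − E))/ℏ = 1.594.
κw = 1.610, sinh(κw) = 2.402.
Matching ψ, ψ′ at both faces gives T = [1 + V₀² sinh²(κw) / (4E(V₀ − E))]⁻¹ = 1/7.809 = 0.128.

T = 0.128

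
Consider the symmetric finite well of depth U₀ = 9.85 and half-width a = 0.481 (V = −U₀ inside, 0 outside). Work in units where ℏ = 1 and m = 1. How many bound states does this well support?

N = 2

The dimensionless depth is z₀ = a√(2mU₀)/ℏ = 0.481 × √(19.70) = 2.135.
A new bound state (alternating even/odd) appears each time z₀ passes a multiple of π/2, so N = ⌊2z₀/π⌋ + 1 = ⌊1.359⌋ + 1 = 2.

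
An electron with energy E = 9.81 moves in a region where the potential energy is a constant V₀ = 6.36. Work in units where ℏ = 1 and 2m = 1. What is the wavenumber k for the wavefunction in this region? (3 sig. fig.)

k = 1.86

With E > V₀ the solution is oscillatory, ψ ∝ e^{±ikx} with k = √(2m(E − V₀))/ℏ.
k = √(2 × 0.5 × 3.45) = 1.857.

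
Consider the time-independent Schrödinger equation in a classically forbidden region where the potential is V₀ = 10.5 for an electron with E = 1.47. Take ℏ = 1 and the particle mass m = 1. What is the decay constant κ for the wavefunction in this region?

Since E < V₀ the TISE in this region is ψ'' = κ²ψ with κ = √(2m(V₀ − E))/ℏ.
κ = √(2 × 1 × 9.03) = 4.250.

κ = 4.25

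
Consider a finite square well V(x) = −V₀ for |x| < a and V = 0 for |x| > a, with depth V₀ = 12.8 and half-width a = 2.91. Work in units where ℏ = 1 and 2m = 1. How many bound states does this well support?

The dimensionless depth is z₀ = a√(2mV₀)/ℏ = 2.91 × √(12.80) = 10.41.
A new bound state (alternating even/odd) appears each time z₀ passes a multiple of π/2, so N = ⌊2z₀/π⌋ + 1 = ⌊6.628⌋ + 1 = 7.

N = 7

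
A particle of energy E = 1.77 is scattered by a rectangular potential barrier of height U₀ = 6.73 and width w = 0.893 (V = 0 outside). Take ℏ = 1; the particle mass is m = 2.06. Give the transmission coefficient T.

E < U₀: inside the barrier ψ ∝ e^{±κx} with κ = √(2m(U₀ − E))/ℏ = 4.521.
κw = 4.037, sinh(κw) = 28.31.
The exact tunnelling result is T⁻¹ = 1 + U₀² sinh²(κw) / [4E(U₀ − E)] = 1035, so T = 0.000966.

T = 0.000966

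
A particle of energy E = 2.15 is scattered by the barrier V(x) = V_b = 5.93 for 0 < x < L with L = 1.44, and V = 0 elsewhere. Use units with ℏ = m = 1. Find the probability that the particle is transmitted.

T = 0.00134

E < V_b: inside the barrier ψ ∝ e^{±κx} with κ = √(2m(V_b − E))/ℏ = 2.750.
κL = 3.959, sinh(κL) = 26.20.
The exact tunnelling result is T⁻¹ = 1 + V_b² sinh²(κL) / [4E(V_b − E)] = 743.7, so T = 0.00134.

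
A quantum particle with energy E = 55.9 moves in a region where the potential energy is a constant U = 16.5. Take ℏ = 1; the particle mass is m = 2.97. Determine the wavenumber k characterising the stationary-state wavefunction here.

With E > U the solution is oscillatory, ψ ∝ e^{±ikx} with k = √(2m(E − U))/ℏ.
k = √(2 × 2.97 × 39.4) = 15.30.

k = 15.3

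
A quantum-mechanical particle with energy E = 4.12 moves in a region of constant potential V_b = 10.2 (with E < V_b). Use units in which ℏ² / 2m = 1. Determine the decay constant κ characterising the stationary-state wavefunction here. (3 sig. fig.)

κ = 2.47

Since E < V_b the TISE in this region is ψ'' = κ²ψ with κ = √(2m(V_b − E))/ℏ.
κ = √(2 × 0.5 × 6.08) = 2.466.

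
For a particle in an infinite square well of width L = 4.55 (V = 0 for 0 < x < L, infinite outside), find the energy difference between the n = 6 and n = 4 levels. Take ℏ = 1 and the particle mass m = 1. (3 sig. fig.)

ΔE = 4.77

E_n = n²π²ℏ²/(2mL²), so ΔE = (6² − 4²) π²ℏ²/(2mL²).
ΔE = 20 × π² / (2 × 1 × 4.55²) = 4.767.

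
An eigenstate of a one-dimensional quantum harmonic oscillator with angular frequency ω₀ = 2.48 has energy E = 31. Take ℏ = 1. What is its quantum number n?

E_n = ℏω₀(n + ½) ⇒ n = E/(ℏω₀) − ½ = 31/2.48 − 0.5 = 12.000 → n = 12.

n = 12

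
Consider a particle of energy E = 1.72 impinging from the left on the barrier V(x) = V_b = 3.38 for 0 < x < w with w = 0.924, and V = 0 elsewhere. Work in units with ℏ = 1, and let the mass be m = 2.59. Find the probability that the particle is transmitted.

T = 0.0176

E < V_b: inside the barrier ψ ∝ e^{±κx} with κ = √(2m(V_b − E))/ℏ = 2.932.
κw = 2.710, sinh(κw) = 7.478.
The exact tunnelling result is T⁻¹ = 1 + V_b² sinh²(κw) / [4E(V_b − E)] = 56.93, so T = 0.0176.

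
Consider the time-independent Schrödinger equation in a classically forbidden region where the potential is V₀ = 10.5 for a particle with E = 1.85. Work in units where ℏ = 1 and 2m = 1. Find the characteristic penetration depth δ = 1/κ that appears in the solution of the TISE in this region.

δ = 0.340

Since E < V₀ the TISE in this region is ψ'' = κ²ψ with κ = √(2m(V₀ − E))/ℏ.
κ = √(2 × 0.5 × 8.65) = 2.941. The penetration depth is δ = 1/κ = 0.340.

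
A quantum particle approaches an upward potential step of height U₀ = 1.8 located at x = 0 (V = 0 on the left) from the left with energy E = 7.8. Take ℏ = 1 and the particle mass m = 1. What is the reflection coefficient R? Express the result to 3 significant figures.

R = 0.00429

On each side the TISE gives plane waves with k = √(2m(E − V))/ℏ: k₁ = √(2·1·7.8) = 3.950, k₂ = √(2·1·6) = 3.464.
Continuity of ψ and ψ′ at the step yields the reflection amplitude r = (k₁ − k₂)/(k₁ + k₂) = 0.06550; thus R = |r|² = 0.004290, T = 0.9957.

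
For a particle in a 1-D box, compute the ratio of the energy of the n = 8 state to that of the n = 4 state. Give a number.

4

E_n = n²π²ℏ²/(2mL²) so the ratio is n₂²/n₁² = 64/16 = 4.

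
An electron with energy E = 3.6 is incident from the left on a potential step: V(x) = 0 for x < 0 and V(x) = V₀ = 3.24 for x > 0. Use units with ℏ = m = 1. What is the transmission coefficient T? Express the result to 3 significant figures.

On each side the TISE gives plane waves with k = √(2m(E − V))/ℏ: k₁ = √(2·1·3.6) = 2.683, k₂ = √(2·1·0.36) = 0.8485.
Continuity of ψ and ψ′ at the step yields the reflection amplitude r = (k₁ − k₂)/(k₁ + k₂) = 0.5195; thus R = |r|² = 0.2699, T = 0.7301.

T = 0.730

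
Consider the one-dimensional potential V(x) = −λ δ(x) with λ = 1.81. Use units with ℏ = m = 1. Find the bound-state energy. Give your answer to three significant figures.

E = -1.64

For x ≠ 0 the bound state is ψ ∝ e^{−κ|x|}; integrating the TISE across the delta gives the cusp condition 2κ = 2mλ/ℏ², so κ = 1.810.
Then E = −ℏ²κ²/(2m) = −mλ²/(2ℏ²) = -1.638.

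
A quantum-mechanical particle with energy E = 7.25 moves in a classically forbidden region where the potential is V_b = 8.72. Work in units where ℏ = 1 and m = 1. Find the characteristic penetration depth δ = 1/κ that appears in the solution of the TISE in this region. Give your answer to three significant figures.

Since E < V_b the TISE in this region is ψ'' = κ²ψ with κ = √(2m(V_b − E))/ℏ.
κ = √(2 × 1 × 1.47) = 1.715. The penetration depth is δ = 1/κ = 0.583.

δ = 0.583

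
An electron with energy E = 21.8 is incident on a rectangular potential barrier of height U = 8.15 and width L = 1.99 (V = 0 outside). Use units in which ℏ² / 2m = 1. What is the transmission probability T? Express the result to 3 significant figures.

T = 0.959

Above the barrier the interior wavenumber is k₂ = √(2m(E − U))/ℏ = 3.695, giving phase k₂L = 7.352.
Matching at both interfaces gives T⁻¹ = 1 + U² sin²(k₂L) / [4E(E − U)] = 1.043, hence T = 0.959.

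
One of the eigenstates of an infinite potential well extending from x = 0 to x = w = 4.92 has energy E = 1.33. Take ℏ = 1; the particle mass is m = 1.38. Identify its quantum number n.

n = 3

From E_n = n²π²ℏ²/(2mw²) invert to n = √(2mw²E)/(πℏ).
n = (4.92/π) × √(2 × 1.38 × 1.33) = 3.001 → n = 3.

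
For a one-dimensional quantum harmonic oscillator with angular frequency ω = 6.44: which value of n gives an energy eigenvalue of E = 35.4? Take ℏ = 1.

Invert E_n = (n + ½)ℏω: n = E/ℏω − ½ = 4.997, so n = 5.

n = 5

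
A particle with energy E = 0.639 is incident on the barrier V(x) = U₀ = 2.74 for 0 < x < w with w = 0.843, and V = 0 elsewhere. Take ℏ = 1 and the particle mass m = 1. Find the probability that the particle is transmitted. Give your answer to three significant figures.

T = 0.0878

Since E < U₀ the interior solution is evanescent with decay constant κ = √(2m(U₀ − E))/ℏ = 2.050.
κw = 1.728, sinh(κw) = 2.726.
The exact tunnelling result is T⁻¹ = 1 + U₀² sinh²(κw) / [4E(U₀ − E)] = 11.39, so T = 0.0878.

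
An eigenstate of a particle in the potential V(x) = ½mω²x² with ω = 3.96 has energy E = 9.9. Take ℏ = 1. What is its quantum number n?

n = 2

Invert E_n = (n + ½)ℏω: n = E/ℏω − ½ = 2.000, so n = 2.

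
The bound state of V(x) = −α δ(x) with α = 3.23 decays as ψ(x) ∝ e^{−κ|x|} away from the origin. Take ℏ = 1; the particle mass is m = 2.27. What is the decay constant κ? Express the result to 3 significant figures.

κ = 7.33

Integrate −(ℏ²/2m)ψ'' − αδ(x)ψ = Eψ from −ε to +ε: the ψ'' term gives ψ'(0⁺) − ψ'(0⁻) and the δ term gives −(2mα/ℏ²)ψ(0).
With ψ ∝ e^{−κ|x|} this yields −2κ = −2mα/ℏ², so κ = mα/ℏ² = 7.332.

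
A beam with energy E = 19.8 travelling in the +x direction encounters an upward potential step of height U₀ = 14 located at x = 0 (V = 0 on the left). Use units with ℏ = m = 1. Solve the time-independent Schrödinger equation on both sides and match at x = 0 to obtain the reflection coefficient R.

On each side the TISE gives plane waves with k = √(2m(E − V))/ℏ: k₁ = √(2·1·19.8) = 6.293, k₂ = √(2·1·5.8) = 3.406.
Matching ψ and ψ′ at x = 0 gives r = (k₁ − k₂)/(k₁ + k₂), so R = r² = 0.08860 and T = 1 − R = 0.9114.

R = 0.0886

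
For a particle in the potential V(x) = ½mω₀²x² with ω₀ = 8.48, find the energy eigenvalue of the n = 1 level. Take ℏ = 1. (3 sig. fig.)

E = 12.7

Using E_n = (n + ½)ℏω₀: E_1 = 1.5 × 8.48 = 12.72.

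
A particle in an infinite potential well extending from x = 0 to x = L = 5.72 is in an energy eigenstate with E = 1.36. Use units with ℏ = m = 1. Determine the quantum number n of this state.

n = 3

From E_n = n²π²ℏ²/(2mL²) invert to n = √(2mL²E)/(πℏ).
n = (5.72/π) × √(2 × 1 × 1.36) = 3.003 → n = 3.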